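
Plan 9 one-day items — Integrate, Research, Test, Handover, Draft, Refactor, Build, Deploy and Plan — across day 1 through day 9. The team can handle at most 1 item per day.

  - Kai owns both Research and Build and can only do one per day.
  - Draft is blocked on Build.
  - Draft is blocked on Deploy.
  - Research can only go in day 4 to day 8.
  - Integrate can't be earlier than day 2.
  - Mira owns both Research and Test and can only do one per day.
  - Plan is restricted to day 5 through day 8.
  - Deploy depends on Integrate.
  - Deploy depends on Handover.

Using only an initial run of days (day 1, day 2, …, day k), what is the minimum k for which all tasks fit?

The precedence chain requires at least 3 distinct days.
With at most 1 per day and 9 tasks, at least 9 days are needed.
Plan can't be placed before day 5, so the schedule must run through at least day 5.
9 works (last occupied day: day 9): for example Draft in day 7, Test in day 8, Build in day 6, Refactor in day 9, Deploy in day 3, Plan in day 5, Integrate in day 2, Research in day 4, Handover in day 1.

9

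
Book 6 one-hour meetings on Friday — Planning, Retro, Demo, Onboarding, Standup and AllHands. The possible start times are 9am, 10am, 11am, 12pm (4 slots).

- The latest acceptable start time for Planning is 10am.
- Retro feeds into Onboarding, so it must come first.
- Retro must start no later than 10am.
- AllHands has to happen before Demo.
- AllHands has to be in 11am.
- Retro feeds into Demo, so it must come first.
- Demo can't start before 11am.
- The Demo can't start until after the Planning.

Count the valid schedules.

Splitting on Planning: it can be 9am (20), 10am (20). Listing each branch's schedules as (Retro, Demo, Onboarding, Standup, AllHands):
Planning=9am: (9am,12pm,10am,9am,11am) (9am,12pm,10am,10am,11am) (9am,12pm,10am,11am,11am) (9am,12pm,10am,12pm,11am) (9am,12pm,11am,9am,11am) (9am,12pm,11am,10am,11am) (9am,12pm,11am,11am,11am) (9am,12pm,11am,12pm,11am) (9am,12pm,12pm,9am,11am) (9am,12pm,12pm,10am,11am) (9am,12pm,12pm,11am,11am) (9am,12pm,12pm,12pm,11am) (10am,12pm,11am,9am,11am) (10am,12pm,11am,10am,11am) (10am,12pm,11am,11am,11am) (10am,12pm,11am,12pm,11am) (10am,12pm,12pm,9am,11am) (10am,12pm,12pm,10am,11am) (10am,12pm,12pm,11am,11am) (10am,12pm,12pm,12pm,11am) — 20.
Planning=10am: (9am,12pm,10am,9am,11am) (9am,12pm,10am,10am,11am) (9am,12pm,10am,11am,11am) (9am,12pm,10am,12pm,11am) (9am,12pm,11am,9am,11am) (9am,12pm,11am,10am,11am) (9am,12pm,11am,11am,11am) (9am,12pm,11am,12pm,11am) (9am,12pm,12pm,9am,11am) (9am,12pm,12pm,10am,11am) (9am,12pm,12pm,11am,11am) (9am,12pm,12pm,12pm,11am) (10am,12pm,11am,9am,11am) (10am,12pm,11am,10am,11am) (10am,12pm,11am,11am,11am) (10am,12pm,11am,12pm,11am) (10am,12pm,12pm,9am,11am) (10am,12pm,12pm,10am,11am) (10am,12pm,12pm,11am,11am) (10am,12pm,12pm,12pm,11am) — 20.
Summing: 20 + 20 = 40.

40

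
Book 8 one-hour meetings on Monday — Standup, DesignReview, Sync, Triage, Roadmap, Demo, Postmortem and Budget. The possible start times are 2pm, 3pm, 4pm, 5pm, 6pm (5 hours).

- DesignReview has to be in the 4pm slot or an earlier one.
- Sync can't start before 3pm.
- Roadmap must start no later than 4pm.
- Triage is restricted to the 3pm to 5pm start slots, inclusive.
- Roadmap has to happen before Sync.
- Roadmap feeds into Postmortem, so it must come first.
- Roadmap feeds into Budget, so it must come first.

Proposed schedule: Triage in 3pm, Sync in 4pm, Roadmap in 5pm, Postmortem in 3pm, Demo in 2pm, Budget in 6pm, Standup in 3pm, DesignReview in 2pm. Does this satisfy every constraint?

Sync can't start before 3pm — holds.
Roadmap feeds into Postmortem, so it must come first — violated.
Roadmap feeds into Budget, so it must come first — holds.
DesignReview has to be in the 4pm slot or an earlier one — holds.
Triage is restricted to the 3pm to 5pm start slots, inclusive — holds.
Roadmap must start no later than 4pm — violated.
Roadmap has to happen before Sync — violated.

Invalid. Roadmap must start no later than 4pm.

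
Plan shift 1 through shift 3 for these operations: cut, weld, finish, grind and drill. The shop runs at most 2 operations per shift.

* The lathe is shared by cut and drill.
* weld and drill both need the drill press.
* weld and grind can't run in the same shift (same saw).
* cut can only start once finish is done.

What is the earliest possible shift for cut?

shift 2

Precedence pushes cut to at least shift 2.
cut at shift 2 is achievable: drill -> shift 3, finish -> shift 1, grind -> shift 2, cut -> shift 2, weld -> shift 1.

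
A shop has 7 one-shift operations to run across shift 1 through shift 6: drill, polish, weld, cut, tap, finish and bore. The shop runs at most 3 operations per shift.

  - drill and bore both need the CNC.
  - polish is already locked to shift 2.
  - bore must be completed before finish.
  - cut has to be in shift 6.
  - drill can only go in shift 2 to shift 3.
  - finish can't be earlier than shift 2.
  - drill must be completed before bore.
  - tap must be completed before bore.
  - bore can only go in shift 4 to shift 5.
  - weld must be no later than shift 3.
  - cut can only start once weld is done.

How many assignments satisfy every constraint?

57

Splitting on drill: it can be shift 2 (27), shift 3 (30). Listing each branch's schedules as (polish, weld, cut, tap, finish, bore) by shift number:
drill=shift 2: (2,1,6,1,5,4) (2,1,6,1,6,4) (2,1,6,1,6,5) (2,1,6,2,5,4) (2,1,6,2,6,4) (2,1,6,2,6,5) (2,1,6,3,5,4) (2,1,6,3,6,4) (2,1,6,3,6,5) (2,1,6,4,6,5) (2,2,6,1,5,4) (2,2,6,1,6,4) (2,2,6,1,6,5) (2,2,6,3,5,4) (2,2,6,3,6,4) (2,2,6,3,6,5) (2,2,6,4,6,5) (2,3,6,1,5,4) (2,3,6,1,6,4) (2,3,6,1,6,5) (2,3,6,2,5,4) (2,3,6,2,6,4) (2,3,6,2,6,5) (2,3,6,3,5,4) (2,3,6,3,6,4) (2,3,6,3,6,5) (2,3,6,4,6,5) — 27.
drill=shift 3: (2,1,6,1,5,4) (2,1,6,1,6,4) (2,1,6,1,6,5) (2,1,6,2,5,4) (2,1,6,2,6,4) (2,1,6,2,6,5) (2,1,6,3,5,4) (2,1,6,3,6,4) (2,1,6,3,6,5) (2,1,6,4,6,5) (2,2,6,1,5,4) (2,2,6,1,6,4) (2,2,6,1,6,5) (2,2,6,2,5,4) (2,2,6,2,6,4) (2,2,6,2,6,5) (2,2,6,3,5,4) (2,2,6,3,6,4) (2,2,6,3,6,5) (2,2,6,4,6,5) (2,3,6,1,5,4) (2,3,6,1,6,4) (2,3,6,1,6,5) (2,3,6,2,5,4) (2,3,6,2,6,4) (2,3,6,2,6,5) (2,3,6,3,5,4) (2,3,6,3,6,4) (2,3,6,3,6,5) (2,3,6,4,6,5) — 30.
Summing: 27 + 30 = 57.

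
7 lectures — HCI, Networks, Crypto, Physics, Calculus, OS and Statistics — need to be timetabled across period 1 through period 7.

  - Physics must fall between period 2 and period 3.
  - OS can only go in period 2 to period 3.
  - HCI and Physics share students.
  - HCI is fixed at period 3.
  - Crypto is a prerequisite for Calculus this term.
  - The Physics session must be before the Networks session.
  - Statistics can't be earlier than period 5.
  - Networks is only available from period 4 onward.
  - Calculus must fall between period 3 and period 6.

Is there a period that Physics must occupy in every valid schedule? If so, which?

period 2

Physics's window is period 2–period 3.
HCI is fixed at period 3, and Physics can't share a period with HCI.
So Physics must be period 2.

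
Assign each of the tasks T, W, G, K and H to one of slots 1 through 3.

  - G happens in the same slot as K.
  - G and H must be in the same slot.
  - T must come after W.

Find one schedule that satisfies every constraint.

W=1, G=1, K=1, T=2, H=1

Checking: W(1) before T(2); G = K = 1; G = H = 1.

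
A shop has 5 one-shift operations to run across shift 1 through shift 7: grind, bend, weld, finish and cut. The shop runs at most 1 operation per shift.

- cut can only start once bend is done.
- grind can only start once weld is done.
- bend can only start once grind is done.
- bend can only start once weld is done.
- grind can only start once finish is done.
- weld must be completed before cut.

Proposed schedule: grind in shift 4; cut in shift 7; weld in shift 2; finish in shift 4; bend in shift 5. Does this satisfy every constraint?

bend can only start once weld is done — holds.
cut can only start once bend is done — holds.
weld must be completed before cut — holds.
The shop runs at most 1 operation per shift — violated.
grind can only start once finish is done — violated.
grind can only start once weld is done — holds.
bend can only start once grind is done — holds.

Invalid. The shop runs at most 1 operation per shift.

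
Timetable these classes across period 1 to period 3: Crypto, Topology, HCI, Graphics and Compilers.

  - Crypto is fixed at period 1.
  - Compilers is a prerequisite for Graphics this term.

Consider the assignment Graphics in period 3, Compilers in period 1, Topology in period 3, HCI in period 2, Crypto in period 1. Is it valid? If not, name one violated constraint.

Yes, all constraints hold

Compilers is a prerequisite for Graphics this term — holds.
Crypto is fixed at period 1 — holds.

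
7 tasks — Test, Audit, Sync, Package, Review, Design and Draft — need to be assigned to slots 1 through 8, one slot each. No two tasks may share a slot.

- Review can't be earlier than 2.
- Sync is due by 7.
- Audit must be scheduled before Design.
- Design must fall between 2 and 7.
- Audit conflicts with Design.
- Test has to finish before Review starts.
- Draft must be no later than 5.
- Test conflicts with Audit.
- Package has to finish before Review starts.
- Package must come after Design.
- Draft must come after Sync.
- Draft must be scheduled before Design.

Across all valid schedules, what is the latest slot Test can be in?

7

Downstream work caps Test at 7.
Test at 7 is achievable: Review in 8; Audit in 3; Draft in 2; Package in 5; Test in 7; Design in 4; Sync in 1.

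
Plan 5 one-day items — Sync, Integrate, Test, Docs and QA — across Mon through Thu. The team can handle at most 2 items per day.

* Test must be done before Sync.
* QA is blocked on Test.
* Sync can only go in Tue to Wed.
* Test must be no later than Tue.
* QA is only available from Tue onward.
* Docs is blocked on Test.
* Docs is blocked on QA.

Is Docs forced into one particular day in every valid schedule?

Docs can be Wed (e.g. Integrate -> Mon; Test -> Mon; Docs -> Wed; QA -> Tue; Sync -> Tue) or Thu (e.g. QA -> Tue; Sync -> Tue; Integrate -> Mon; Test -> Mon; Docs -> Thu).

No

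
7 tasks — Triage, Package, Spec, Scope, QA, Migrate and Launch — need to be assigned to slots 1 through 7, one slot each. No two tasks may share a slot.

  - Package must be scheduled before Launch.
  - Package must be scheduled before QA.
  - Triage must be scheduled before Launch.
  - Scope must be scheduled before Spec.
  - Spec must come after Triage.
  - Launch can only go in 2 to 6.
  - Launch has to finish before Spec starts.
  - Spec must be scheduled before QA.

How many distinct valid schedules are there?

56

Splitting on Triage: it can be 1 (18), 2 (18), 3 (14), 4 (6). Listing each branch's schedules as (Package, Spec, Scope, QA, Migrate, Launch):
Triage=1: (2,5,3,6,7,4) (2,5,3,7,6,4) (2,5,4,6,7,3) (2,5,4,7,6,3) (2,6,3,7,4,5) (2,6,3,7,5,4) (2,6,4,7,3,5) (2,6,4,7,5,3) (2,6,5,7,3,4) (2,6,5,7,4,3) (3,5,2,6,7,4) (3,5,2,7,6,4) (3,6,2,7,4,5) (3,6,2,7,5,4) (3,6,4,7,2,5) (3,6,5,7,2,4) (4,6,2,7,3,5) (4,6,3,7,2,5) — 18.
Triage=2: (1,5,3,6,7,4) (1,5,3,7,6,4) (1,5,4,6,7,3) (1,5,4,7,6,3) (1,6,3,7,4,5) (1,6,3,7,5,4) (1,6,4,7,3,5) (1,6,4,7,5,3) (1,6,5,7,3,4) (1,6,5,7,4,3) (3,5,1,6,7,4) (3,5,1,7,6,4) (3,6,1,7,4,5) (3,6,1,7,5,4) (3,6,4,7,1,5) (3,6,5,7,1,4) (4,6,1,7,3,5) (4,6,3,7,1,5) — 18.
Triage=3: (1,5,2,6,7,4) (1,5,2,7,6,4) (1,6,2,7,4,5) (1,6,2,7,5,4) (1,6,4,7,2,5) (1,6,5,7,2,4) (2,5,1,6,7,4) (2,5,1,7,6,4) (2,6,1,7,4,5) (2,6,1,7,5,4) (2,6,4,7,1,5) (2,6,5,7,1,4) (4,6,1,7,2,5) (4,6,2,7,1,5) — 14.
Triage=4: (1,6,2,7,3,5) (1,6,3,7,2,5) (2,6,1,7,3,5) (2,6,3,7,1,5) (3,6,1,7,2,5) (3,6,2,7,1,5) — 6.
Summing: 18 + 18 + 14 + 6 = 56.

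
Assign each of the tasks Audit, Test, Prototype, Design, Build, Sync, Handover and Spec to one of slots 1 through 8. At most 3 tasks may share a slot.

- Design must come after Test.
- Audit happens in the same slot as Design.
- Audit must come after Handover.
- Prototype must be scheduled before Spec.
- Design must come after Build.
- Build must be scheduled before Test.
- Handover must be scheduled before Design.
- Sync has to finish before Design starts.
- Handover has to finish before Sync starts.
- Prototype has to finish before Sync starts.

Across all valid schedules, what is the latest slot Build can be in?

Downstream work caps Build at 6.
Build at 6 is achievable: Test=7, Sync=2, Design=8, Spec=2, Prototype=1, Audit=8, Build=6, Handover=1.

6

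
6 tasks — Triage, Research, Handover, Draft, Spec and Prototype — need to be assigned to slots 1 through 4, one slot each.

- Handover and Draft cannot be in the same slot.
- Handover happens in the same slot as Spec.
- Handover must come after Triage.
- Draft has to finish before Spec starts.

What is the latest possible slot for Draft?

3

Downstream work caps Draft at 3.
Draft at 3 is achievable: Triage in 1, Spec in 4, Prototype in 1, Draft in 3, Handover in 4, Research in 1.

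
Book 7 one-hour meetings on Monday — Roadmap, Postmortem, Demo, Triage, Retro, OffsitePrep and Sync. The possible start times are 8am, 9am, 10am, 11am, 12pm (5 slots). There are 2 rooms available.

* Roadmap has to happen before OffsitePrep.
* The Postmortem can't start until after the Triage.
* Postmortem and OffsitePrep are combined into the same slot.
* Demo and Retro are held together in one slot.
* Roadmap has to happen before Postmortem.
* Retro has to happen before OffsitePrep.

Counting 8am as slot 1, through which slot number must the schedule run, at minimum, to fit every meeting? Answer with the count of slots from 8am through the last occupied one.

The precedence chain requires at least 2 distinct slots.
With at most 2 per slot and 7 meetings, at least 4 slots are needed.
4 works (last occupied slot: 11am): for example Postmortem in 10am; Sync in 11am; Demo in 9am; OffsitePrep in 10am; Roadmap in 8am; Retro in 9am; Triage in 8am.

4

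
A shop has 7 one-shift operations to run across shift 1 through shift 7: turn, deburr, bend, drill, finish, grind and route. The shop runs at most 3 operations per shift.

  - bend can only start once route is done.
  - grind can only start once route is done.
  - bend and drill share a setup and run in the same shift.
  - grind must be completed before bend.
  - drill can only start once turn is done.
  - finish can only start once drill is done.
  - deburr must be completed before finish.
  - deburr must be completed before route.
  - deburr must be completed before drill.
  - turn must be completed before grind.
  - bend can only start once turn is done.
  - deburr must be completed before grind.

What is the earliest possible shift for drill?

Drill must be in the same shift as bend, which can't be before shift 4, so drill is at least shift 4; downstream work caps drill at shift 6.
drill at shift 4 is achievable: turn -> shift 1; deburr -> shift 1; grind -> shift 3; finish -> shift 5; bend -> shift 4; drill -> shift 4; route -> shift 2.

shift 4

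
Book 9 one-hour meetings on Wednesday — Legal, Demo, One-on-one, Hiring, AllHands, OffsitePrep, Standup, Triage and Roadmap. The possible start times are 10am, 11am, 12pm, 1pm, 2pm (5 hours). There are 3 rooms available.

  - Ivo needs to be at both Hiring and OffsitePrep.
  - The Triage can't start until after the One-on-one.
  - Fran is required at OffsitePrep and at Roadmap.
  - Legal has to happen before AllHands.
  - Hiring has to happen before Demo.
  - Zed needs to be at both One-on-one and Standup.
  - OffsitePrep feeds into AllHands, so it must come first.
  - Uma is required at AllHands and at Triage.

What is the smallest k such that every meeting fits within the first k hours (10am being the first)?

3

The precedence chain requires at least 2 distinct hours.
With at most 3 per hour and 9 meetings, at least 3 hours are needed.
3 works (last occupied hour: 12pm): for example Standup -> 11am, Legal -> 10am, OffsitePrep -> 10am, Roadmap -> 12pm, Hiring -> 11am, One-on-one -> 10am, Triage -> 12pm, AllHands -> 11am, Demo -> 12pm.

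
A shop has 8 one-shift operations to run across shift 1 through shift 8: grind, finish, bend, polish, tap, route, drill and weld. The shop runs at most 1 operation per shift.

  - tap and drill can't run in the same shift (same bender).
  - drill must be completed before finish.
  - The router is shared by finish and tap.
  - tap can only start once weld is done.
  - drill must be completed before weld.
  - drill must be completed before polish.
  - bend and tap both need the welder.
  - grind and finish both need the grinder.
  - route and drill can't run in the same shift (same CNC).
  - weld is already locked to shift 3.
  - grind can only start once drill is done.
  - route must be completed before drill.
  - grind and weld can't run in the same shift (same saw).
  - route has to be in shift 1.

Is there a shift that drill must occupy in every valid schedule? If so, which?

shift 2

route is fixed at shift 1 and must come before drill, so drill is at least shift 2.
weld is fixed at shift 3 and must come after drill, so drill is at most shift 2.
So drill must be shift 2.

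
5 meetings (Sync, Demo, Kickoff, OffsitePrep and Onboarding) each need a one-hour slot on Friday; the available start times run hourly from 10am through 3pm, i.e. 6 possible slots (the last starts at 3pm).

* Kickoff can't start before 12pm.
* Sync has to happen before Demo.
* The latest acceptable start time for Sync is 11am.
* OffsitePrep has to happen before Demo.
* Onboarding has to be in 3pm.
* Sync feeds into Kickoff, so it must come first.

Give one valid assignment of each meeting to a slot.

Demo=11am, OffsitePrep=10am, Sync=10am, Onboarding=3pm, Kickoff=12pm

Checking: OffsitePrep(10am) before Demo(11am); Sync(10am) before Demo(11am); Sync(10am) before Kickoff(12pm); Sync=10am in [10am,11am]; Onboarding=3pm in [3pm,3pm]; Kickoff=12pm in [12pm,3pm].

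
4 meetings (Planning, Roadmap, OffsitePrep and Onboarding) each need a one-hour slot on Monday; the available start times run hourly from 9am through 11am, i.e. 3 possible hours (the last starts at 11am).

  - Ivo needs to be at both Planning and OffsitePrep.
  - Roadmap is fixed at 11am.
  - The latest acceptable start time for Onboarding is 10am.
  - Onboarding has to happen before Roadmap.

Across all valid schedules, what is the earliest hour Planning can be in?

Planning at 9am is achievable: Planning in 9am, Onboarding in 9am, Roadmap in 11am, OffsitePrep in 10am.

9am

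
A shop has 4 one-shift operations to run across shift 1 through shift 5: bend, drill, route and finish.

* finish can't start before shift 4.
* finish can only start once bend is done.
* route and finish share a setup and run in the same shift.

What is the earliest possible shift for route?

shift 4

Route must be in the same shift as finish, which can't be before shift 4, so route is at least shift 4.
route at shift 4 is achievable: bend=shift 1; drill=shift 1; route=shift 4; finish=shift 4.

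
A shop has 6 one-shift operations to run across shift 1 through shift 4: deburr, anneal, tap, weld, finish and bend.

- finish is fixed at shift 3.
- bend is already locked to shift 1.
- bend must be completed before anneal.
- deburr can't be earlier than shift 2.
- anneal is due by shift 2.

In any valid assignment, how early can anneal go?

Precedence pushes anneal to at least shift 2; anneal's own window allows nothing later than shift 2.
anneal at shift 2 is achievable: bend=shift 1, deburr=shift 2, tap=shift 1, anneal=shift 2, weld=shift 1, finish=shift 3.

shift 2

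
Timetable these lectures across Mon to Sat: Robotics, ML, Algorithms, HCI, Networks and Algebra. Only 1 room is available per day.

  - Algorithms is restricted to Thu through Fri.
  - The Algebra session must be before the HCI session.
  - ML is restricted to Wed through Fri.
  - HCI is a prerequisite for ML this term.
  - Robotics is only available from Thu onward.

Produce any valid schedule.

Robotics -> Fri; Algebra -> Mon; Networks -> Sat; HCI -> Tue; ML -> Wed; Algorithms -> Thu

Checking: HCI(Tue) before ML(Wed); Algebra(Mon) before HCI(Tue); Algorithms=Thu in [Thu,Fri]; Robotics=Fri in [Thu,Sat]; ML=Wed in [Wed,Fri]; max 1 per day (cap 1).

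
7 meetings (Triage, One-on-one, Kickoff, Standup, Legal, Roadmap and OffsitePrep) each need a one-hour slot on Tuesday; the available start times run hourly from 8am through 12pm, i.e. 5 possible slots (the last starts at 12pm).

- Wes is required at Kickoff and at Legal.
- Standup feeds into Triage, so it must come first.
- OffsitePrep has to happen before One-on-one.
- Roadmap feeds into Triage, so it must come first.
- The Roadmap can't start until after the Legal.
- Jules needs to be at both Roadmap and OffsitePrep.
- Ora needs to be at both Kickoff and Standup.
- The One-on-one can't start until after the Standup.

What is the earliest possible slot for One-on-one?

Precedence pushes One-on-one to at least 9am.
One-on-one at 9am is achievable: Kickoff -> 9am, Roadmap -> 9am, OffsitePrep -> 8am, Triage -> 10am, Standup -> 8am, One-on-one -> 9am, Legal -> 8am.

9am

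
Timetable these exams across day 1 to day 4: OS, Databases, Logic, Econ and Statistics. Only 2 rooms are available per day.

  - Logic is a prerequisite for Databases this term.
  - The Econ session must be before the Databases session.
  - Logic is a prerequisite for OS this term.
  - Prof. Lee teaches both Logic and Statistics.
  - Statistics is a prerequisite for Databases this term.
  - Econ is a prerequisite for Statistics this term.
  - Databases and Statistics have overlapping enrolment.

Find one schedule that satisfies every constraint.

Logic=day 1, OS=day 2, Databases=day 3, Statistics=day 2, Econ=day 1

Checking: Logic(day 1) before Databases(day 3); Econ(day 1) before Databases(day 3); Econ(day 1) before Statistics(day 2); Statistics(day 2) before Databases(day 3); Logic(day 1) before OS(day 2); Databases(day 3) != Statistics(day 2); Logic(day 1) != Statistics(day 2); max 2 per day (cap 2).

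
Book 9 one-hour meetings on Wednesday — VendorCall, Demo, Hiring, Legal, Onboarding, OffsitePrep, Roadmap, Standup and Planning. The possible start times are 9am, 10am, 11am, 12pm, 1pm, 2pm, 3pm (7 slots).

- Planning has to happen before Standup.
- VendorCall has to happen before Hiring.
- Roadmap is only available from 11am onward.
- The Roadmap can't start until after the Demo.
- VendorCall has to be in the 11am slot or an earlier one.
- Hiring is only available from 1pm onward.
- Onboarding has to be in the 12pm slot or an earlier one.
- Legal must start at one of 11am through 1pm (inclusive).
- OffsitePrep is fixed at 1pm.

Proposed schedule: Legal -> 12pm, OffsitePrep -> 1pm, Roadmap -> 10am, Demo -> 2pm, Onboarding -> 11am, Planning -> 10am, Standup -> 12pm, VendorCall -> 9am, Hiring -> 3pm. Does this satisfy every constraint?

No. The Roadmap can't start until after the Demo is not satisfied.

VendorCall has to be in the 11am slot or an earlier one — holds.
Hiring is only available from 1pm onward — holds.
Onboarding has to be in the 12pm slot or an earlier one — holds.
VendorCall has to happen before Hiring — holds.
Planning has to happen before Standup — holds.
Legal must start at one of 11am through 1pm (inclusive) — holds.
OffsitePrep is fixed at 1pm — holds.
The Roadmap can't start until after the Demo — violated.
Roadmap is only available from 11am onward — violated.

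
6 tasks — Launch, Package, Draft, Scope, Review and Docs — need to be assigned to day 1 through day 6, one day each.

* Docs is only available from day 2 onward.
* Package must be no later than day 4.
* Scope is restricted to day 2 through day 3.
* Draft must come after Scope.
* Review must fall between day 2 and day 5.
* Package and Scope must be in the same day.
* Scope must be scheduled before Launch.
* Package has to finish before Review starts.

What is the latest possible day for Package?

day 3

Package must be in the same day as Scope, which can't be before day 2, so Package is at least day 2; Package's own window allows nothing later than day 4; Package must be in the same day as Scope, which can't be after day 3, so Package is at most day 3.
Package at day 3 is achievable: Launch -> day 4; Docs -> day 2; Scope -> day 3; Draft -> day 4; Review -> day 4; Package -> day 3.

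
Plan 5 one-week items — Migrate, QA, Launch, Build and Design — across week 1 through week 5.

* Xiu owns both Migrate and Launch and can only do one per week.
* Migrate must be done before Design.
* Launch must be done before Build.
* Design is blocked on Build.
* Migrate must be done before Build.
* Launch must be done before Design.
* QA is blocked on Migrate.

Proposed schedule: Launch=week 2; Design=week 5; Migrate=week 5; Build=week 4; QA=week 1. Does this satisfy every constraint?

Xiu owns both Migrate and Launch and can only do one per week — holds.
Launch must be done before Build — holds.
Launch must be done before Design — holds.
Migrate must be done before Design — violated.
QA is blocked on Migrate — violated.
Design is blocked on Build — holds.
Migrate must be done before Build — violated.

No. QA is blocked on Migrate is not satisfied.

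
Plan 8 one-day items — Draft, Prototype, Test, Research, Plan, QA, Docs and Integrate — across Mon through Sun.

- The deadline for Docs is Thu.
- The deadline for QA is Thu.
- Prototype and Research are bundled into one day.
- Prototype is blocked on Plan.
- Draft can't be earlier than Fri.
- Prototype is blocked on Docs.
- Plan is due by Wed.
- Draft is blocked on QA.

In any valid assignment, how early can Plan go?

Mon

Plan's own window allows nothing later than Wed.
Plan at Mon is achievable: Integrate=Mon; Research=Tue; Docs=Mon; QA=Mon; Draft=Fri; Prototype=Tue; Plan=Mon; Test=Mon.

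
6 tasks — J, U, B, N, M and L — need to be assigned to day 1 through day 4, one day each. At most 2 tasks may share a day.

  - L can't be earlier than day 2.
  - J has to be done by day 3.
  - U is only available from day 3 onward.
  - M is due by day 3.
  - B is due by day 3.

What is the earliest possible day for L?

day 2

L is available from day 2.
L at day 2 is achievable: B in day 1, J in day 1, U in day 3, N in day 3, M in day 2, L in day 2.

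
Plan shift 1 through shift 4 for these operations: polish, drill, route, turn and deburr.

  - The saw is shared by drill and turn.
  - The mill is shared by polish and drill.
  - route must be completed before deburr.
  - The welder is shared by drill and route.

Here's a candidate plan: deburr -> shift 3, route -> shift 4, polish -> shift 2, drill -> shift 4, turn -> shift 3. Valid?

The saw is shared by drill and turn — holds.
The mill is shared by polish and drill — holds.
route must be completed before deburr — violated.
The welder is shared by drill and route — violated.

Invalid. route must be completed before deburr.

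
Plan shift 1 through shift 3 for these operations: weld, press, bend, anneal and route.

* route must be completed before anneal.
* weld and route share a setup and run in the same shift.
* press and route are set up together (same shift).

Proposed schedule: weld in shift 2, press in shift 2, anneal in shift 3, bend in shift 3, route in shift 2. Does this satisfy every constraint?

Yes

press and route are set up together (same shift) — holds.
route must be completed before anneal — holds.
weld and route share a setup and run in the same shift — holds.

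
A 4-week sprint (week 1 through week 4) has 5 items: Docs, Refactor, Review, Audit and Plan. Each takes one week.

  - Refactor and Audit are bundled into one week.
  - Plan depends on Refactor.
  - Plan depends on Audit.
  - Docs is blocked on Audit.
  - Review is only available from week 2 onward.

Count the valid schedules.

42

Splitting on Docs: it can be week 2 (9), week 3 (15), week 4 (18). Listing each branch's schedules as (Refactor, Review, Audit, Plan) by week number:
Docs=week 2: (1,2,1,2) (1,2,1,3) (1,2,1,4) (1,3,1,2) (1,3,1,3) (1,3,1,4) (1,4,1,2) (1,4,1,3) (1,4,1,4) — 9.
Docs=week 3: (1,2,1,2) (1,2,1,3) (1,2,1,4) (1,3,1,2) (1,3,1,3) (1,3,1,4) (1,4,1,2) (1,4,1,3) (1,4,1,4) (2,2,2,3) (2,2,2,4) (2,3,2,3) (2,3,2,4) (2,4,2,3) (2,4,2,4) — 15.
Docs=week 4: (1,2,1,2) (1,2,1,3) (1,2,1,4) (1,3,1,2) (1,3,1,3) (1,3,1,4) (1,4,1,2) (1,4,1,3) (1,4,1,4) (2,2,2,3) (2,2,2,4) (2,3,2,3) (2,3,2,4) (2,4,2,3) (2,4,2,4) (3,2,3,4) (3,3,3,4) (3,4,3,4) — 18.
Summing: 9 + 15 + 18 = 42.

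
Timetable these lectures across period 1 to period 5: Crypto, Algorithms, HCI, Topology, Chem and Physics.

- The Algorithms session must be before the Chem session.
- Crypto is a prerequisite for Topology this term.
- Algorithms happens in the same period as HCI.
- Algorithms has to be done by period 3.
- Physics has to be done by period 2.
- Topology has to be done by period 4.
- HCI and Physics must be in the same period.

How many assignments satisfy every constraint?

42

Splitting on Crypto: it can be period 1 (21), period 2 (14), period 3 (7). Listing each branch's schedules as (Algorithms, HCI, Topology, Chem, Physics) by period number:
Crypto=period 1: (1,1,2,2,1) (1,1,2,3,1) (1,1,2,4,1) (1,1,2,5,1) (1,1,3,2,1) (1,1,3,3,1) (1,1,3,4,1) (1,1,3,5,1) (1,1,4,2,1) (1,1,4,3,1) (1,1,4,4,1) (1,1,4,5,1) (2,2,2,3,2) (2,2,2,4,2) (2,2,2,5,2) (2,2,3,3,2) (2,2,3,4,2) (2,2,3,5,2) (2,2,4,3,2) (2,2,4,4,2) (2,2,4,5,2) — 21.
Crypto=period 2: (1,1,3,2,1) (1,1,3,3,1) (1,1,3,4,1) (1,1,3,5,1) (1,1,4,2,1) (1,1,4,3,1) (1,1,4,4,1) (1,1,4,5,1) (2,2,3,3,2) (2,2,3,4,2) (2,2,3,5,2) (2,2,4,3,2) (2,2,4,4,2) (2,2,4,5,2) — 14.
Crypto=period 3: (1,1,4,2,1) (1,1,4,3,1) (1,1,4,4,1) (1,1,4,5,1) (2,2,4,3,2) (2,2,4,4,2) (2,2,4,5,2) — 7.
Summing: 21 + 14 + 7 = 42.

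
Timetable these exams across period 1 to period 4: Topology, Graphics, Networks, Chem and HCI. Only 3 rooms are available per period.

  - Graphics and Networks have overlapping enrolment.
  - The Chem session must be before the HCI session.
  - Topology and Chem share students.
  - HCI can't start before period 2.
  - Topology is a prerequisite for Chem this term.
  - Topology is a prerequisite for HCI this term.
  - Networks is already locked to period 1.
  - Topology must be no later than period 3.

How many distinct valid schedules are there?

Splitting on Topology: it can be period 1 (9), period 2 (3). Listing each branch's schedules as (Graphics, Networks, Chem, HCI) by period number:
Topology=period 1: (2,1,2,3) (2,1,2,4) (2,1,3,4) (3,1,2,3) (3,1,2,4) (3,1,3,4) (4,1,2,3) (4,1,2,4) (4,1,3,4) — 9.
Topology=period 2: (2,1,3,4) (3,1,3,4) (4,1,3,4) — 3.
Summing: 9 + 3 = 12.

12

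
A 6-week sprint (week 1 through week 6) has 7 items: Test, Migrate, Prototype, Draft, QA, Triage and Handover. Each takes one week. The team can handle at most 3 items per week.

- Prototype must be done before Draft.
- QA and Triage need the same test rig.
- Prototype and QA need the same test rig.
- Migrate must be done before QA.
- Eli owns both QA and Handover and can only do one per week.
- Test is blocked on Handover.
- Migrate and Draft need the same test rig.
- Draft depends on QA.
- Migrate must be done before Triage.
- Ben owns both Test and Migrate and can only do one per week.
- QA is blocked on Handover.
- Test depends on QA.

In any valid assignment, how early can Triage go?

Precedence pushes Triage to at least week 2.
Triage at week 2 is achievable: Migrate=week 1, Prototype=week 1, Handover=week 1, Test=week 4, QA=week 3, Triage=week 2, Draft=week 4.

week 2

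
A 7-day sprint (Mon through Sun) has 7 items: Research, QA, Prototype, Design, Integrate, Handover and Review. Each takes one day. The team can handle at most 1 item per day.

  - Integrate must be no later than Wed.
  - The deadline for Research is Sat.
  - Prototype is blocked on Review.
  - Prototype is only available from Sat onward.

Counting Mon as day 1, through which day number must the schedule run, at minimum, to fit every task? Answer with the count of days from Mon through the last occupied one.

7

The precedence chain requires at least 2 distinct days.
With at most 1 per day and 7 tasks, at least 7 days are needed.
Prototype can't be placed before Sat — that is day 6 counting from Mon — so the schedule must run through at least 6 days.
7 works (last occupied day: Sun): for example Handover -> Sun; Integrate -> Mon; Review -> Wed; Research -> Tue; Prototype -> Sat; Design -> Fri; QA -> Thu.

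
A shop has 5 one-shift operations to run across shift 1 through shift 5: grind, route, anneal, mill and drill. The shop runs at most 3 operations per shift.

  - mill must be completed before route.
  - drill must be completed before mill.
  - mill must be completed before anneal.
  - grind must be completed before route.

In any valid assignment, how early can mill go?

shift 2

Precedence pushes mill to at least shift 2; downstream work caps mill at shift 4.
mill at shift 2 is achievable: anneal=shift 3, grind=shift 1, mill=shift 2, drill=shift 1, route=shift 3.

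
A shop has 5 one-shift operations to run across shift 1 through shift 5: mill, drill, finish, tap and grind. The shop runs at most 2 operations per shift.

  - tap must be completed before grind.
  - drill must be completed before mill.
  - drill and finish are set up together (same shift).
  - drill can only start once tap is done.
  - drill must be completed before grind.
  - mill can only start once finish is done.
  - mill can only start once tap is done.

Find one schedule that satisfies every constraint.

grind -> shift 3; tap -> shift 1; finish -> shift 2; drill -> shift 2; mill -> shift 3

Checking: finish(shift 2) before mill(shift 3); tap(shift 1) before mill(shift 3); drill(shift 2) before mill(shift 3); drill(shift 2) before grind(shift 3); tap(shift 1) before grind(shift 3); tap(shift 1) before drill(shift 2); drill = finish = shift 2; max 2 per shift (cap 2).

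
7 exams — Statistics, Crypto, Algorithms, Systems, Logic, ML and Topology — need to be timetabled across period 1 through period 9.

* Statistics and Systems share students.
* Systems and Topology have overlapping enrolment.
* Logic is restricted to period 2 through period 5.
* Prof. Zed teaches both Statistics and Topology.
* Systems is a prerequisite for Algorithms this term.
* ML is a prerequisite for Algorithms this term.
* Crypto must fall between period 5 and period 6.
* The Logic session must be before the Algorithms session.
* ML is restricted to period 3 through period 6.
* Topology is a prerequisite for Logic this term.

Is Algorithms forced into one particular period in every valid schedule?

No

Algorithms can be period 4 (e.g. Systems=period 2; ML=period 3; Crypto=period 5; Logic=period 2; Statistics=period 3; Algorithms=period 4; Topology=period 1) or period 5 (e.g. Algorithms -> period 5; Logic -> period 2; ML -> period 3; Systems -> period 2; Crypto -> period 5; Topology -> period 1; Statistics -> period 3).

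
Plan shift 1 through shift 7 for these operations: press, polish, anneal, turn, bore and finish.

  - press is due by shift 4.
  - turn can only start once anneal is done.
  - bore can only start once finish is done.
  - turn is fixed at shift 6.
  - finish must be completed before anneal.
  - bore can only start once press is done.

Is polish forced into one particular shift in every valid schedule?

No

polish can be shift 1 (e.g. finish in shift 1; turn in shift 6; anneal in shift 2; press in shift 1; bore in shift 2; polish in shift 1) or shift 2 (e.g. press -> shift 1; finish -> shift 1; anneal -> shift 2; bore -> shift 2; polish -> shift 2; turn -> shift 6).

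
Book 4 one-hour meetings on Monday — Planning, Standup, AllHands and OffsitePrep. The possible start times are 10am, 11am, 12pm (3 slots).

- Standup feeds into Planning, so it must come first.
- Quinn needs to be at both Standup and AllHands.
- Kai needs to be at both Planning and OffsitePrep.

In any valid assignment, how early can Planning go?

Precedence pushes Planning to at least 11am.
Planning at 11am is achievable: OffsitePrep=10am, Standup=10am, Planning=11am, AllHands=11am.

11am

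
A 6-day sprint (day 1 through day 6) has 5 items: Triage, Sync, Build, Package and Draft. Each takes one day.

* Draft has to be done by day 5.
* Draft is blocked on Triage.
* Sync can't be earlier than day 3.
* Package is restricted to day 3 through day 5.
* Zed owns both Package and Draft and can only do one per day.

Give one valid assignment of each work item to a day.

Build -> day 1; Package -> day 3; Triage -> day 1; Draft -> day 2; Sync -> day 3

Checking: Triage(day 1) before Draft(day 2); Package(day 3) != Draft(day 2); Draft=day 2 in [day 1,day 5]; Sync=day 3 in [day 3,day 6]; Package=day 3 in [day 3,day 5].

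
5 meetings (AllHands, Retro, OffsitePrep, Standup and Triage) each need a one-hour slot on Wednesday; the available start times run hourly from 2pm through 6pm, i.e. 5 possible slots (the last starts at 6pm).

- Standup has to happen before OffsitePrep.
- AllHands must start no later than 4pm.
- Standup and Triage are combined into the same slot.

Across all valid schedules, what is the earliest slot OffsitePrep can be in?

3pm

Precedence pushes OffsitePrep to at least 3pm.
OffsitePrep at 3pm is achievable: Triage in 2pm; Standup in 2pm; Retro in 2pm; OffsitePrep in 3pm; AllHands in 2pm.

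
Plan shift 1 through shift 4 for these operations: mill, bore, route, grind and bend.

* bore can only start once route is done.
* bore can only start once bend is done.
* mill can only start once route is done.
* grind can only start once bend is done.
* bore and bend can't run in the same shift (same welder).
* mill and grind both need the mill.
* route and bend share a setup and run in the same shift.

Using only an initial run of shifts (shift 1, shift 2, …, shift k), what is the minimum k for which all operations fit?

3

The precedence chain requires at least 2 distinct shifts.
Could 2 shifts be enough, i.e. nothing placed later than shift 2? No: bore must come after route (at shift 1 or later) → {shift 2}; route must come before bore (at shift 2 or earlier) → {shift 1}; mill must come after route (at shift 1 or later) → {shift 2}; grind must come after bend (at shift 1 or later) → {shift 2}; grind can't share with mill (shift 2) → nothing is left.
So 2 shifts is not enough.
3 works (last occupied shift: shift 3): for example bore -> shift 2, route -> shift 1, mill -> shift 2, bend -> shift 1, grind -> shift 3.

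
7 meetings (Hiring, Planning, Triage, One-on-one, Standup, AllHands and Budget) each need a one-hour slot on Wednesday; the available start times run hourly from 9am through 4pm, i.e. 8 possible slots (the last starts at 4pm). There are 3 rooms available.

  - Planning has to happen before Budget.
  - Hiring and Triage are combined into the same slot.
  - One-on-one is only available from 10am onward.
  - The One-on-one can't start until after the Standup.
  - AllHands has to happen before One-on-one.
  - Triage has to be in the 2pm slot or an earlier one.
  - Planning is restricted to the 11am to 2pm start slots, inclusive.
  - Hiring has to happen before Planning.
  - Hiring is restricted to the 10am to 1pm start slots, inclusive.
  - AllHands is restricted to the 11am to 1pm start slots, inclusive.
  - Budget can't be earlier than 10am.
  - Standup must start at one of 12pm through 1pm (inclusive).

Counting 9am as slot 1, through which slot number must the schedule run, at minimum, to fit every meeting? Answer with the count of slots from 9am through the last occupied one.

5

The precedence chain requires at least 3 distinct slots.
With at most 3 per slot and 7 meetings, at least 3 slots are needed.
Propagating the time windows through the other constraints, One-on-one can't land before 1pm — that is slot 5 counting from 9am — so the schedule must run through at least 5 slots.
5 works (last occupied slot: 1pm): for example One-on-one=1pm, AllHands=11am, Standup=12pm, Budget=12pm, Hiring=10am, Planning=11am, Triage=10am.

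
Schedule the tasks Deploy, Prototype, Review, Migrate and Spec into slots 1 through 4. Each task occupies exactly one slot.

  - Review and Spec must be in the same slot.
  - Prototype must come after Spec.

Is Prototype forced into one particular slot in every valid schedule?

No

Prototype can be 2 (e.g. Spec in 1; Review in 1; Prototype in 2; Deploy in 1; Migrate in 1) or 3 (e.g. Prototype -> 3, Migrate -> 1, Review -> 1, Deploy -> 1, Spec -> 1).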